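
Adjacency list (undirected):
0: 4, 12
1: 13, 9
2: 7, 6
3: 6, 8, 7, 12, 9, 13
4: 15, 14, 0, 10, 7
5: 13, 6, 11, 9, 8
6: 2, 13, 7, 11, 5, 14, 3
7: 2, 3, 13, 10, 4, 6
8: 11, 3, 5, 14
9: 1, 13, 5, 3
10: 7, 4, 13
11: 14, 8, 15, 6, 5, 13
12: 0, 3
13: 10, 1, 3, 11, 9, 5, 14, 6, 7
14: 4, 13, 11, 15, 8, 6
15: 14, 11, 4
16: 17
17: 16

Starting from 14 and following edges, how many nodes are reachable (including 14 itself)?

16

BFS from 14 visits: 14, 4, 13, 11, 15, 8, 6, 0, 10, 7, 1, 3, 9, 5, 2, 12
Reachable nodes: 16 of 18 total.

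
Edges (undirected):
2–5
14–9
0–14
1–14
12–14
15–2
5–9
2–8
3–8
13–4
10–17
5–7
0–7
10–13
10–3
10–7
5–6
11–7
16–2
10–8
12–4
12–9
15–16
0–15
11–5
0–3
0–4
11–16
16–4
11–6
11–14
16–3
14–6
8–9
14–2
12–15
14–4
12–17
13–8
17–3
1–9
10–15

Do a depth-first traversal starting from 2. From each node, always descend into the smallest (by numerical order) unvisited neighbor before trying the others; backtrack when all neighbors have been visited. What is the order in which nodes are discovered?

Visit 2
2 → 5
5 → 6
6 → 11
11 → 7
7 → 0
0 → 3
3 → 8
8 → 9
9 → 1
1 → 14
14 → 4
4 → 12
12 → 15
15 → 10
10 → 13
10 → 17
15 → 16

2 5 6 11 7 0 3 8 9 1 14 4 12 15 10 13 17 16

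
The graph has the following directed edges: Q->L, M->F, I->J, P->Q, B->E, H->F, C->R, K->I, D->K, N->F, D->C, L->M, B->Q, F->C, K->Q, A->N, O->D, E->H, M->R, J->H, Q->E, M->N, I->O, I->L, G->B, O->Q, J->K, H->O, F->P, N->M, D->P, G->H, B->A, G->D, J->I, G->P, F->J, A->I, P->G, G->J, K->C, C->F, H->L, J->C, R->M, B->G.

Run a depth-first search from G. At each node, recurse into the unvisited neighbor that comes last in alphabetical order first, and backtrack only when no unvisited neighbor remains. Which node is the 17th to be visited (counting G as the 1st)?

B

Visit G
G → P
P → Q
Q → L
L → M
M → R
M → N
N → F
F → J
J → K
K → I
I → O
O → D
D → C
J → H
Q → E
G → B
B → A

Visit order: G, P, Q, L, M, R, N, F, J, K, I, O, D, C, H, E, B, A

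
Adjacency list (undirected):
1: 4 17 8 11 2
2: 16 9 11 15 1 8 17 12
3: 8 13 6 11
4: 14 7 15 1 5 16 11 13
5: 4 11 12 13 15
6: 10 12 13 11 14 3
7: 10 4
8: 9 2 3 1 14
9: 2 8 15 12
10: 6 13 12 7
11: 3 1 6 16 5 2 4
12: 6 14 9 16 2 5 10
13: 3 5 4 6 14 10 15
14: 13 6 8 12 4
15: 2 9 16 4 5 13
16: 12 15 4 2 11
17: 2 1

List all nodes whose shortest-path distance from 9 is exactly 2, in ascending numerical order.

1, 3, 4, 5, 6, 10, 11, 13, 14, 16, 17

Level 0: 9
Level 1: 2, 8, 12, 15
Level 2: 1, 3, 4, 5, 6, 10, 11, 13, 14, 16, 17
Level 3: 7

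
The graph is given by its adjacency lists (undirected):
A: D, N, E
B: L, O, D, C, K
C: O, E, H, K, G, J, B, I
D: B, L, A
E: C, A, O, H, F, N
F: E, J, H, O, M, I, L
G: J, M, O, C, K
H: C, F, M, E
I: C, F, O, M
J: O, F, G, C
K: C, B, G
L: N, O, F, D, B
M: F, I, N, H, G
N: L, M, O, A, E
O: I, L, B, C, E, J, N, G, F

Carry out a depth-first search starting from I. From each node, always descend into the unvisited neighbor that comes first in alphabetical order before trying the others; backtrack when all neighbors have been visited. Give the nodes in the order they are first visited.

I, C, B, D, A, E, F, H, M, G, J, O, L, N, K

Visit I
I → C
C → B
B → D
D → A
A → E
E → F
F → H
H → M
M → G
G → J
J → O
O → L
L → N
G → K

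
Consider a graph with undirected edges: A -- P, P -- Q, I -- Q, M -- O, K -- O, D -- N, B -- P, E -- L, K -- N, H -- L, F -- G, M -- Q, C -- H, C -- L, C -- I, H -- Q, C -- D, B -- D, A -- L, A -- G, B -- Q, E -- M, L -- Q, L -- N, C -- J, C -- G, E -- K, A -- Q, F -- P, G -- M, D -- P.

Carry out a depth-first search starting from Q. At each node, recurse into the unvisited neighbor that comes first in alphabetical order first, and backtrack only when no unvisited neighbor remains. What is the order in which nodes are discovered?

Q A G C D B P F N K E L H M O I J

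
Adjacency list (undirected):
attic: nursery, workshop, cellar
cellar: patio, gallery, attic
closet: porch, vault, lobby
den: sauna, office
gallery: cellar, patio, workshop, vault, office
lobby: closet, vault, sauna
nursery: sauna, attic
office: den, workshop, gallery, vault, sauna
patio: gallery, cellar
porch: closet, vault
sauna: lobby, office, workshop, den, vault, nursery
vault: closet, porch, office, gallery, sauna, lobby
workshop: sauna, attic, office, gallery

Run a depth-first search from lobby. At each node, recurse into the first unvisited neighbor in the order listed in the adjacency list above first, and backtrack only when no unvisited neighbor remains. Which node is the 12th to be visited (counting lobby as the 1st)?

Visit lobby
lobby → closet
closet → porch
porch → vault
vault → office
office → den
den → sauna
sauna → workshop
workshop → attic
attic → nursery
attic → cellar
cellar → patio
patio → gallery

Visit order: lobby, closet, porch, vault, office, den, sauna, workshop, attic, nursery, cellar, patio, gallery

patio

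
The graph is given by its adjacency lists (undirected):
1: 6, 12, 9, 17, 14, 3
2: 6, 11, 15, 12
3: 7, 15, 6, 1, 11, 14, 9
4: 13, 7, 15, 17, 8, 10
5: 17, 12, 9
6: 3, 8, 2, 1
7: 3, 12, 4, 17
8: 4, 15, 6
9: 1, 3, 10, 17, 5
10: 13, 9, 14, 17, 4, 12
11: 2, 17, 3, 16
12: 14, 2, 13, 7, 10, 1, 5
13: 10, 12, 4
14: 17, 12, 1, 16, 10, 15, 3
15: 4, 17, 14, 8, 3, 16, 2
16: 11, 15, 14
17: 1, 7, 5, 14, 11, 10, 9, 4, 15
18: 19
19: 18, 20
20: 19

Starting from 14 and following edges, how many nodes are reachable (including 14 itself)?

17

BFS from 14 visits: 14, 1, 3, 10, 12, 15, 16, 17, 6, 9, 7, 11, 4, 13, 2, 5, 8
Reachable nodes: 17 of 20 total.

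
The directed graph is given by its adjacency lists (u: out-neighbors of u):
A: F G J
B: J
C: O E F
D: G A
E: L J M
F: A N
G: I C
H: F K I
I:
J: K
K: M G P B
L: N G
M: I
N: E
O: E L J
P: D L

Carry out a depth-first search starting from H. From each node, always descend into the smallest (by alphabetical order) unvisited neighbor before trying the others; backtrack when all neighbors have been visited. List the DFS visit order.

H, F, A, G, C, E, J, K, B, M, I, P, D, L, N, O

Visit H
H → F
F → A
A → G
G → C
C → E
E → J
J → K
K → B
K → M
M → I
K → P
P → D
P → L
L → N
C → O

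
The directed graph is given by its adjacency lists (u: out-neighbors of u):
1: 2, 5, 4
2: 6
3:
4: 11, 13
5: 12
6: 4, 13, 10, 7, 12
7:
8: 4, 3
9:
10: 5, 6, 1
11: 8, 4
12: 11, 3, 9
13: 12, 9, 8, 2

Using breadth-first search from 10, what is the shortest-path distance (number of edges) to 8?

Level 0: 10
Level 1: 1, 5, 6
Level 2: 2, 4, 7, 12, 13
Level 3: 3, 8, 9, 11
8 first appears at level 3.

3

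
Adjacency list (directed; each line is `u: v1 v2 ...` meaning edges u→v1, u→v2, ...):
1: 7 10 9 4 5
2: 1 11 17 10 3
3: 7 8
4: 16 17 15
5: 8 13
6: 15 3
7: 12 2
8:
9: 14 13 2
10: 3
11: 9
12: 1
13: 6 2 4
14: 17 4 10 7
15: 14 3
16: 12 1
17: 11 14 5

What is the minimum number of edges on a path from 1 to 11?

3

Level 0: 1
Level 1: 4, 5, 7, 9, 10
Level 2: 2, 3, 8, 12, 13, 14, 15, 16, 17
Level 3: 6, 11
11 first appears at level 3.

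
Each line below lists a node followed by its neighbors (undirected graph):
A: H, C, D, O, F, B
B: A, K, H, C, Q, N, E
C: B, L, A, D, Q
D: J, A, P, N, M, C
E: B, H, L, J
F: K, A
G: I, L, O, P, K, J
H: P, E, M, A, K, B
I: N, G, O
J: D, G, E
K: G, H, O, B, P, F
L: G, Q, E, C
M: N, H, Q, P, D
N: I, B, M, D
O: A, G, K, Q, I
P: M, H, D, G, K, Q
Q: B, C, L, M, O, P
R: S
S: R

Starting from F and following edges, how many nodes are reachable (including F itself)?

17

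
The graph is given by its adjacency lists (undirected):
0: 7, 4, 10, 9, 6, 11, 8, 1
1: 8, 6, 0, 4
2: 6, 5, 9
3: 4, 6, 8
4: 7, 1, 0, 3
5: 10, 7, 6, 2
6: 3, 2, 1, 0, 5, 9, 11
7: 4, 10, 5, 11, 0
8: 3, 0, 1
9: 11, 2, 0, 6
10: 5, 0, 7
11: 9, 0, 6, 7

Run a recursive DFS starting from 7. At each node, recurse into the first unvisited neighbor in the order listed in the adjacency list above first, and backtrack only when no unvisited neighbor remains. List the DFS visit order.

Visit 7
7 → 4
4 → 1
1 → 8
8 → 3
3 → 6
6 → 2
2 → 5
5 → 10
10 → 0
0 → 9
9 → 11

7 4 1 8 3 6 2 5 10 0 9 11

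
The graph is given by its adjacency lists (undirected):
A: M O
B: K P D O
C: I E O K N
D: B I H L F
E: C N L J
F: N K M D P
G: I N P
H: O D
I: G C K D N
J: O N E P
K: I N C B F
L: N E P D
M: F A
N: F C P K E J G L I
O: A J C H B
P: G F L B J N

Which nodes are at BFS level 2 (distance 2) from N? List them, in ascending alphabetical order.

Level 0: N
Level 1: C, E, F, G, I, J, K, L, P
Level 2: B, D, M, O
Level 3: A, H

B, D, M, O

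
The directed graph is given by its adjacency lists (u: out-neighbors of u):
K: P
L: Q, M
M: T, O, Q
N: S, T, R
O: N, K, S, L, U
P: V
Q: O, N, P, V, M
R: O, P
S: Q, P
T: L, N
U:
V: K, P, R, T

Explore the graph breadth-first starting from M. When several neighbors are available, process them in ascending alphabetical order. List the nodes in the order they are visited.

M O Q T K L N S U P V R

Visit M; enqueue O, Q, T → queue [O, Q, T]
Visit O; enqueue K, L, N, S, U → queue [Q, T, K, L, N, S, U]
Visit Q; enqueue P, V → queue [T, K, L, N, S, U, P, V]
Visit T → queue [K, L, N, S, U, P, V]
Visit K → queue [L, N, S, U, P, V]
Visit L → queue [N, S, U, P, V]
Visit N; enqueue R → queue [S, U, P, V, R]
Visit S → queue [U, P, V, R]
Visit U → queue [P, V, R]
Visit P → queue [V, R]
Visit V → queue [R]
Visit R → queue []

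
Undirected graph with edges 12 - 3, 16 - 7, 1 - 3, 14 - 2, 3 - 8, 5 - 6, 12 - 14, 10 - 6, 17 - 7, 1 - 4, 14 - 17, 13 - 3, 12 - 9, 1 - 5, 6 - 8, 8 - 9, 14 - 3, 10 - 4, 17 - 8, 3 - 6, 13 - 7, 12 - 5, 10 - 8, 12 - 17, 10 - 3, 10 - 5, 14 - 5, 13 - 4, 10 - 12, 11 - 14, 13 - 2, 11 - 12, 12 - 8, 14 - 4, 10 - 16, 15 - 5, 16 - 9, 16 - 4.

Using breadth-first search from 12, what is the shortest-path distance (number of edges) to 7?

2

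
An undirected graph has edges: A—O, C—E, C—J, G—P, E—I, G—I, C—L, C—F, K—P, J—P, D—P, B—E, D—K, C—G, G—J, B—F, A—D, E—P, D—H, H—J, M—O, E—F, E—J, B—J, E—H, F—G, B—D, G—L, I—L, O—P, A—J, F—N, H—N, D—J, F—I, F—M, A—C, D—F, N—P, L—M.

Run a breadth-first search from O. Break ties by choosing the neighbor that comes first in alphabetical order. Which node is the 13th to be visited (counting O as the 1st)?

N

Visit O; enqueue A, M, P → queue [A, M, P]
Visit A; enqueue C, D, J → queue [M, P, C, D, J]
Visit M; enqueue F, L → queue [P, C, D, J, F, L]
Visit P; enqueue E, G, K, N → queue [C, D, J, F, L, E, G, K, N]
Visit C → queue [D, J, F, L, E, G, K, N]
Visit D; enqueue B, H → queue [J, F, L, E, G, K, N, B, H]
Visit J → queue [F, L, E, G, K, N, B, H]
Visit F; enqueue I → queue [L, E, G, K, N, B, H, I]
Visit L → queue [E, G, K, N, B, H, I]
Visit E → queue [G, K, N, B, H, I]
Visit G → queue [K, N, B, H, I]
Visit K → queue [N, B, H, I]
Visit N → queue [B, H, I]
Visit B → queue [H, I]
Visit H → queue [I]
Visit I → queue []

Visit order: O, A, M, P, C, D, J, F, L, E, G, K, N, B, H, I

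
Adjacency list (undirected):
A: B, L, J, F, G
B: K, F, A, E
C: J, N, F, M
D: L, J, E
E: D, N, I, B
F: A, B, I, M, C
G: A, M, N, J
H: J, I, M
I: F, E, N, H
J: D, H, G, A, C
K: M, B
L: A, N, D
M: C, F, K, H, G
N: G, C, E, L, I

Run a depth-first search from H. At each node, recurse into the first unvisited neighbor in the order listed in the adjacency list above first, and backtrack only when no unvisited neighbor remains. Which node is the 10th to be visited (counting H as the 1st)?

N

Visit H
H → J
J → D
D → L
L → A
A → B
B → K
K → M
M → C
C → N
N → G
N → E
E → I
I → F

Visit order: H, J, D, L, A, B, K, M, C, N, G, E, I, F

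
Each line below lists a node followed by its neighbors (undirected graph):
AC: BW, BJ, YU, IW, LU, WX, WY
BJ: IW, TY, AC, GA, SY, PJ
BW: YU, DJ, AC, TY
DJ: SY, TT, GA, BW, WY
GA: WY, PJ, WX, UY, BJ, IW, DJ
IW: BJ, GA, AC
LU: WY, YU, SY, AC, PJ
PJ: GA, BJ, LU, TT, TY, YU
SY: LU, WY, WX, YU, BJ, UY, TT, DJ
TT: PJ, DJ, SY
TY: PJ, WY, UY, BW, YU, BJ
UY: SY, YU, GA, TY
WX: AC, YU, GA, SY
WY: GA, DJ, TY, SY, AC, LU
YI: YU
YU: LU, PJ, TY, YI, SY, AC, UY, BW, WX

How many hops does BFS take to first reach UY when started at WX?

Level 0: WX
Level 1: AC, GA, SY, YU
Level 2: BJ, BW, DJ, IW, LU, PJ, TT, TY, UY, WY, YI
UY first appears at level 2.

2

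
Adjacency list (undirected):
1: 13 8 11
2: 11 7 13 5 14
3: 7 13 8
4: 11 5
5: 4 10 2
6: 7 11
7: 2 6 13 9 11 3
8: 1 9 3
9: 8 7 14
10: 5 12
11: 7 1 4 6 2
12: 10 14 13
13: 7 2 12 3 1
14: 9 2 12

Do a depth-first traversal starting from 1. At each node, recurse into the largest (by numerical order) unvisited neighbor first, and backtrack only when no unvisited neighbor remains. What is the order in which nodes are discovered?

Visit 1
1 → 13
13 → 12
12 → 14
14 → 9
9 → 8
8 → 3
3 → 7
7 → 11
11 → 6
11 → 4
4 → 5
5 → 10
5 → 2

1 13 12 14 9 8 3 7 11 6 4 5 10 2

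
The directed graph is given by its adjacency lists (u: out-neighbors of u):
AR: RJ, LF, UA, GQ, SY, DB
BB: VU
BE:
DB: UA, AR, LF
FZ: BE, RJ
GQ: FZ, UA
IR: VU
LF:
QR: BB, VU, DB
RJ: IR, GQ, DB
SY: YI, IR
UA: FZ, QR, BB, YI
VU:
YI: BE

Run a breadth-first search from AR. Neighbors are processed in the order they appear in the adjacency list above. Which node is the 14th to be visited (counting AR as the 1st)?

Visit AR; enqueue RJ, LF, UA, GQ, SY, DB → queue [RJ, LF, UA, GQ, SY, DB]
Visit RJ; enqueue IR → queue [LF, UA, GQ, SY, DB, IR]
Visit LF → queue [UA, GQ, SY, DB, IR]
Visit UA; enqueue FZ, QR, BB, YI → queue [GQ, SY, DB, IR, FZ, QR, BB, YI]
Visit GQ → queue [SY, DB, IR, FZ, QR, BB, YI]
Visit SY → queue [DB, IR, FZ, QR, BB, YI]
Visit DB → queue [IR, FZ, QR, BB, YI]
Visit IR; enqueue VU → queue [FZ, QR, BB, YI, VU]
Visit FZ; enqueue BE → queue [QR, BB, YI, VU, BE]
Visit QR → queue [BB, YI, VU, BE]
Visit BB → queue [YI, VU, BE]
Visit YI → queue [VU, BE]
Visit VU → queue [BE]
Visit BE → queue []

Visit order: AR, RJ, LF, UA, GQ, SY, DB, IR, FZ, QR, BB, YI, VU, BE

BE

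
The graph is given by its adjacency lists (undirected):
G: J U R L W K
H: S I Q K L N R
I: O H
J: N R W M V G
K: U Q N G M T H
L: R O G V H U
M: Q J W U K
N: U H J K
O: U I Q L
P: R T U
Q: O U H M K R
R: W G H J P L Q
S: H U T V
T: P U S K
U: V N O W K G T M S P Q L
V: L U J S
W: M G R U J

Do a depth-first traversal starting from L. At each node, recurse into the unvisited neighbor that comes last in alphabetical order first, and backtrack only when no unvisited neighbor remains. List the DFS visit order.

L → V → U → W → R → Q → O → I → H → S → T → P → K → N → J → M → G

Visit L
L → V
V → U
U → W
W → R
R → Q
Q → O
O → I
I → H
H → S
S → T
T → P
T → K
K → N
N → J
J → M
J → G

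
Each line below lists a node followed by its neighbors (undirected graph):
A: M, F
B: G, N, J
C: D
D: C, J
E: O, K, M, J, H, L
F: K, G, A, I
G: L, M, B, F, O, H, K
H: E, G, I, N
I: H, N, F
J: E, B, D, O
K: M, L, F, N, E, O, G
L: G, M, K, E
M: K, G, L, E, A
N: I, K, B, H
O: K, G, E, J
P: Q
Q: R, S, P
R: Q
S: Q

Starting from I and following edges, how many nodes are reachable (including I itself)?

BFS from I visits: I, H, N, F, E, G, K, B, A, O, M, J, L, D, C
Reachable nodes: 15 of 19 total.

15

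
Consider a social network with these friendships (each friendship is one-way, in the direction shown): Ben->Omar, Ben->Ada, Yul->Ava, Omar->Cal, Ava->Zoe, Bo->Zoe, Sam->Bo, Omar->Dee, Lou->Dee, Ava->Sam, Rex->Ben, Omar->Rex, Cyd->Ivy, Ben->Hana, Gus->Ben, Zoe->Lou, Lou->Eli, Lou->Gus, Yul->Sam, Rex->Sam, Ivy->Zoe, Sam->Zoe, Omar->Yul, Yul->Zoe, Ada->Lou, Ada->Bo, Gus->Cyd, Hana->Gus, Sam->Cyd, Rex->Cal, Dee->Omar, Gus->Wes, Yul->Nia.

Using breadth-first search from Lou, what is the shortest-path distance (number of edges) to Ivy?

3

Level 0: Lou
Level 1: Dee, Eli, Gus
Level 2: Ben, Cyd, Omar, Wes
Level 3: Ada, Cal, Hana, Ivy, Rex, Yul
Level 4: Ava, Bo, Nia, Sam, Zoe
Ivy first appears at level 3.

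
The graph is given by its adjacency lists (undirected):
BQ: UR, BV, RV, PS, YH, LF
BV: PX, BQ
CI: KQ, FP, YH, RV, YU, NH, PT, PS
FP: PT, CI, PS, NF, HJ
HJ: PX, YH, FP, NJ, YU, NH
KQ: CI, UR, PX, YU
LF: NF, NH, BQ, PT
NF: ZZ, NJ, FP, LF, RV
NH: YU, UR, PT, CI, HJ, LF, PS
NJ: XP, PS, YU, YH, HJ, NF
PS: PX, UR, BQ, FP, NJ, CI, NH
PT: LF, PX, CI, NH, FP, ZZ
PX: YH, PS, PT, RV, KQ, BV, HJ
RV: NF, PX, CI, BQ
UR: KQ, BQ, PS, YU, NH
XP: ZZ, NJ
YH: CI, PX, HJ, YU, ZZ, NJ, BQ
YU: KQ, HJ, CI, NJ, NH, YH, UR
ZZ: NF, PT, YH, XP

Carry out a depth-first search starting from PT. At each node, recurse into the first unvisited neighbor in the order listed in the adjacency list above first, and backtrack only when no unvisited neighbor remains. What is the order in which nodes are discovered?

Visit PT
PT → LF
LF → NF
NF → ZZ
ZZ → YH
YH → CI
CI → KQ
KQ → UR
UR → BQ
BQ → BV
BV → PX
PX → PS
PS → FP
FP → HJ
HJ → NJ
NJ → XP
NJ → YU
YU → NH
PX → RV

PT, LF, NF, ZZ, YH, CI, KQ, UR, BQ, BV, PX, PS, FP, HJ, NJ, XP, YU, NH, RV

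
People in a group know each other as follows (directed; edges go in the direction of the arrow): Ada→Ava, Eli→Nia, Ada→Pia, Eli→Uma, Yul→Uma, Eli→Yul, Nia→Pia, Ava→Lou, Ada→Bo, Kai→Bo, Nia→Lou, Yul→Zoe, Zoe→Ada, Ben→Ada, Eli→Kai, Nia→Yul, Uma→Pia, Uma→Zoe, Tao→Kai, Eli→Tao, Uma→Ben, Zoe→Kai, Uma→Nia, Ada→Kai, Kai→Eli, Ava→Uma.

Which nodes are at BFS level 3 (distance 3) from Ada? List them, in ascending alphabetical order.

Level 0: Ada
Level 1: Ava, Bo, Kai, Pia
Level 2: Eli, Lou, Uma
Level 3: Ben, Nia, Tao, Yul, Zoe

Ben, Nia, Tao, Yul, Zoe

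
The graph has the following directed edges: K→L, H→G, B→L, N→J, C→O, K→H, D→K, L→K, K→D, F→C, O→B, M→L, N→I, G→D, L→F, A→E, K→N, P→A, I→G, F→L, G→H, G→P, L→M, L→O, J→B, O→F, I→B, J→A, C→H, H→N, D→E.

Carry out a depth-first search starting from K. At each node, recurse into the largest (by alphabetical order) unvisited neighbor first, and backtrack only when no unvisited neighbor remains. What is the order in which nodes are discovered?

K -> N -> J -> B -> L -> O -> F -> C -> H -> G -> P -> A -> E -> D -> M -> I

Visit K
K → N
N → J
J → B
B → L
L → O
O → F
F → C
C → H
H → G
G → P
P → A
A → E
G → D
L → M
N → I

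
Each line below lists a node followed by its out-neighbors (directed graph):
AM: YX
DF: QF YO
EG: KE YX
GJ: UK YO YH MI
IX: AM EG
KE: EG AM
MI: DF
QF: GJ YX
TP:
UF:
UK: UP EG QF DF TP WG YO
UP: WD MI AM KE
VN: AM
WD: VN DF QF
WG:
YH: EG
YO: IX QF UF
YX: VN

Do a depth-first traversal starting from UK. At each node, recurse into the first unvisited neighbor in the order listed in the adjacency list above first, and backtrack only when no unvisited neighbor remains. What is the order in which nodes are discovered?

UK, UP, WD, VN, AM, YX, DF, QF, GJ, YO, IX, EG, KE, UF, YH, MI, TP, WG

Visit UK
UK → UP
UP → WD
WD → VN
VN → AM
AM → YX
WD → DF
DF → QF
QF → GJ
GJ → YO
YO → IX
IX → EG
EG → KE
YO → UF
GJ → YH
GJ → MI
UK → TP
UK → WG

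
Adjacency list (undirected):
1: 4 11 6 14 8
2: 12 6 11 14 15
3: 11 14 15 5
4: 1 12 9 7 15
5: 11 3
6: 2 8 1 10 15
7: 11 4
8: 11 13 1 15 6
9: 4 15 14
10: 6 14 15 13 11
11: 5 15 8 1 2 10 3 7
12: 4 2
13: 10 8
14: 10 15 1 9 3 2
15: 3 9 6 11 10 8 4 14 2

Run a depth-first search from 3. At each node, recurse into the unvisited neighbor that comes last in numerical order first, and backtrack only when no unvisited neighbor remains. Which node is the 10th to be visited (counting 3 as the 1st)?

12

Visit 3
3 → 15
15 → 14
14 → 10
10 → 13
13 → 8
8 → 11
11 → 7
7 → 4
4 → 12
12 → 2
2 → 6
6 → 1
4 → 9
11 → 5

Visit order: 3, 15, 14, 10, 13, 8, 11, 7, 4, 12, 2, 6, 1, 9, 5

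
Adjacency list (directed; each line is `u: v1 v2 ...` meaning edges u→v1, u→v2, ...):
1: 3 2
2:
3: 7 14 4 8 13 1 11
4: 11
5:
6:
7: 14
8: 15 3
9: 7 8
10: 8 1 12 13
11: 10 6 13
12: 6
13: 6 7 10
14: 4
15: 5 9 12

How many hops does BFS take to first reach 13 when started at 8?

2

Level 0: 8
Level 1: 3, 15
Level 2: 1, 4, 5, 7, 9, 11, 12, 13, 14
Level 3: 2, 6, 10
13 first appears at level 2.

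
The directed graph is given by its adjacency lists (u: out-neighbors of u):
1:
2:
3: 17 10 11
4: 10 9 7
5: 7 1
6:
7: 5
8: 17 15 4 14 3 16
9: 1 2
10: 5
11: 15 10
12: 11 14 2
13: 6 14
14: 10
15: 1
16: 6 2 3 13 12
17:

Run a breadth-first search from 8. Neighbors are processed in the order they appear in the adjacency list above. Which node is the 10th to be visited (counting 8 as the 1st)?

Visit 8; enqueue 17, 15, 4, 14, 3, 16 → queue [17, 15, 4, 14, 3, 16]
Visit 17 → queue [15, 4, 14, 3, 16]
Visit 15; enqueue 1 → queue [4, 14, 3, 16, 1]
Visit 4; enqueue 10, 9, 7 → queue [14, 3, 16, 1, 10, 9, 7]
Visit 14 → queue [3, 16, 1, 10, 9, 7]
Visit 3; enqueue 11 → queue [16, 1, 10, 9, 7, 11]
Visit 16; enqueue 6, 2, 13, 12 → queue [1, 10, 9, 7, 11, 6, 2, 13, 12]
Visit 1 → queue [10, 9, 7, 11, 6, 2, 13, 12]
Visit 10; enqueue 5 → queue [9, 7, 11, 6, 2, 13, 12, 5]
Visit 9 → queue [7, 11, 6, 2, 13, 12, 5]
Visit 7 → queue [11, 6, 2, 13, 12, 5]
Visit 11 → queue [6, 2, 13, 12, 5]
Visit 6 → queue [2, 13, 12, 5]
Visit 2 → queue [13, 12, 5]
Visit 13 → queue [12, 5]
Visit 12 → queue [5]
Visit 5 → queue []

Visit order: 8, 17, 15, 4, 14, 3, 16, 1, 10, 9, 7, 11, 6, 2, 13, 12, 5

9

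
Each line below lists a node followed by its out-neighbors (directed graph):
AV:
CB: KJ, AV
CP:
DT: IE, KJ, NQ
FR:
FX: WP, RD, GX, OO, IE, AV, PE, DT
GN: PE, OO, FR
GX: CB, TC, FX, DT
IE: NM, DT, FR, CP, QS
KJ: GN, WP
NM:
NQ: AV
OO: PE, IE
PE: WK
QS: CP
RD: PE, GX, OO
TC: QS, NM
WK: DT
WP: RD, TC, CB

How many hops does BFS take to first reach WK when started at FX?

Level 0: FX
Level 1: AV, DT, GX, IE, OO, PE, RD, WP
Level 2: CB, CP, FR, KJ, NM, NQ, QS, TC, WK
Level 3: GN
WK first appears at level 2.

2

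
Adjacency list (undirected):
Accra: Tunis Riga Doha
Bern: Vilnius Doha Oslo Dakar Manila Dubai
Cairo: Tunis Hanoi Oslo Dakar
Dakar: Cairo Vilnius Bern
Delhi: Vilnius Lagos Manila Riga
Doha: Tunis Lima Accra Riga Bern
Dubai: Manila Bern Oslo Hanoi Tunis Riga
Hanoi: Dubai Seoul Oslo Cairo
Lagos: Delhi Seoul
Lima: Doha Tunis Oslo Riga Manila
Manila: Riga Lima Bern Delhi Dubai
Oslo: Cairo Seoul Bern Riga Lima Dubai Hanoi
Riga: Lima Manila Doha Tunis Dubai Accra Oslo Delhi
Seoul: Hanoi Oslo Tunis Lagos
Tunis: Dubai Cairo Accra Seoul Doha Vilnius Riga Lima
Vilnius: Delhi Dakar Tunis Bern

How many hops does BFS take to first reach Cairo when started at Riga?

2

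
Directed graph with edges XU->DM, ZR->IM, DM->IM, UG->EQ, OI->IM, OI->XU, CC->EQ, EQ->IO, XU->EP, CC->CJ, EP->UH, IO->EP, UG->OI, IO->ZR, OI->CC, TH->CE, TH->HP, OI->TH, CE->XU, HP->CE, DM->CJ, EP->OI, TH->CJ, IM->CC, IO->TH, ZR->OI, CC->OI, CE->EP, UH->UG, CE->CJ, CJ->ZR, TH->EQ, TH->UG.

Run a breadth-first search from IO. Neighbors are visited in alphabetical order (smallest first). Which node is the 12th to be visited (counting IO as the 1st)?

IM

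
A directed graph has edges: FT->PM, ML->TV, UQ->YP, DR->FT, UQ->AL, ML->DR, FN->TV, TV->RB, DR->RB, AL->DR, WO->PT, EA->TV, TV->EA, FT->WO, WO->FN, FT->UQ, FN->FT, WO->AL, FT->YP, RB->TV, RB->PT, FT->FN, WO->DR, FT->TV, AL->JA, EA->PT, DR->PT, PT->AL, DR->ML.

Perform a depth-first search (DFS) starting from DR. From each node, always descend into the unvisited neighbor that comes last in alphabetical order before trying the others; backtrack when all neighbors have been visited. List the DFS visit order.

DR → RB → TV → EA → PT → AL → JA → ML → FT → YP → WO → FN → UQ → PM

Visit DR
DR → RB
RB → TV
TV → EA
EA → PT
PT → AL
AL → JA
DR → ML
DR → FT
FT → YP
FT → WO
WO → FN
FT → UQ
FT → PM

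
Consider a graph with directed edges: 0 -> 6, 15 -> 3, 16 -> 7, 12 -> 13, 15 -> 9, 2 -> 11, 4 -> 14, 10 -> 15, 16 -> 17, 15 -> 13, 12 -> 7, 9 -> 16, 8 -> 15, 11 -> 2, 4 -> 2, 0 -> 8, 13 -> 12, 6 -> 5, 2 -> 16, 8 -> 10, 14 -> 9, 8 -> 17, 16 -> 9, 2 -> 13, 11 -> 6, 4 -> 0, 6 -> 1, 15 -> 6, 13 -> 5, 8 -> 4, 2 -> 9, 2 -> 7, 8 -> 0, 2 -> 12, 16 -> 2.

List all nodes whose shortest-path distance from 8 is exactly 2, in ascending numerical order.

Level 0: 8
Level 1: 0, 4, 10, 15, 17
Level 2: 2, 3, 6, 9, 13, 14
Level 3: 1, 5, 7, 11, 12, 16

2, 3, 6, 9, 13, 14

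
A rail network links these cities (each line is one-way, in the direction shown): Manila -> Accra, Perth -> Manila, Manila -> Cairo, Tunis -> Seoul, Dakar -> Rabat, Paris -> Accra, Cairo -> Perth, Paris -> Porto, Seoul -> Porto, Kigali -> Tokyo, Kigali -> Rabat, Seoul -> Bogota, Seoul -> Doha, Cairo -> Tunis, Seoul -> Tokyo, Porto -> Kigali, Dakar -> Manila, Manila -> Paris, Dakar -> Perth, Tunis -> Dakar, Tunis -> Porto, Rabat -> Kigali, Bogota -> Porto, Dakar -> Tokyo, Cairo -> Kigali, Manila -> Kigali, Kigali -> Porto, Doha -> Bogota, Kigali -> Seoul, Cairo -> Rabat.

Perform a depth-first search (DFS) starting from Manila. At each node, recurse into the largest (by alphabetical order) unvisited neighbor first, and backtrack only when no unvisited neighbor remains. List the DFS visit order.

Manila, Paris, Porto, Kigali, Tokyo, Seoul, Doha, Bogota, Rabat, Accra, Cairo, Tunis, Dakar, Perth

Visit Manila
Manila → Paris
Paris → Porto
Porto → Kigali
Kigali → Tokyo
Kigali → Seoul
Seoul → Doha
Doha → Bogota
Kigali → Rabat
Paris → Accra
Manila → Cairo
Cairo → Tunis
Tunis → Dakar
Dakar → Perth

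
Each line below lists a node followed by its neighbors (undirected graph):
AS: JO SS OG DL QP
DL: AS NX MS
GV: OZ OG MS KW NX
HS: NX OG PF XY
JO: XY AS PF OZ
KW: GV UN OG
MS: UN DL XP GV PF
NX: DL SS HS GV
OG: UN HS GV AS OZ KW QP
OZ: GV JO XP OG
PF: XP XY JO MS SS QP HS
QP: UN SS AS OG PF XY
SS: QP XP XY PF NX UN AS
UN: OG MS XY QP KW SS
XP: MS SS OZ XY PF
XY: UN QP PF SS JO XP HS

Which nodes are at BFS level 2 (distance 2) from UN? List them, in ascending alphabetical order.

Level 0: UN
Level 1: KW, MS, OG, QP, SS, XY
Level 2: AS, DL, GV, HS, JO, NX, OZ, PF, XP

AS, DL, GV, HS, JO, NX, OZ, PF, XP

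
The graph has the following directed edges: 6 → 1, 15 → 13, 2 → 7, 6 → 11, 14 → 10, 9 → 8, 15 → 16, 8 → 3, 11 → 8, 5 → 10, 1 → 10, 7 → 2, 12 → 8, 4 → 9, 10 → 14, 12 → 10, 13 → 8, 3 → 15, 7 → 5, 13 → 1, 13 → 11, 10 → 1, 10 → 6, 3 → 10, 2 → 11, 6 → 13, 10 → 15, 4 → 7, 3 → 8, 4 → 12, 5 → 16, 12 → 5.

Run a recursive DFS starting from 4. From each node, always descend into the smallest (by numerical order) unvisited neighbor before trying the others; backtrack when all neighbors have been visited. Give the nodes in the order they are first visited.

4, 7, 2, 11, 8, 3, 10, 1, 6, 13, 14, 15, 16, 5, 9, 12

Visit 4
4 → 7
7 → 2
2 → 11
11 → 8
8 → 3
3 → 10
10 → 1
10 → 6
6 → 13
10 → 14
10 → 15
15 → 16
7 → 5
4 → 9
4 → 12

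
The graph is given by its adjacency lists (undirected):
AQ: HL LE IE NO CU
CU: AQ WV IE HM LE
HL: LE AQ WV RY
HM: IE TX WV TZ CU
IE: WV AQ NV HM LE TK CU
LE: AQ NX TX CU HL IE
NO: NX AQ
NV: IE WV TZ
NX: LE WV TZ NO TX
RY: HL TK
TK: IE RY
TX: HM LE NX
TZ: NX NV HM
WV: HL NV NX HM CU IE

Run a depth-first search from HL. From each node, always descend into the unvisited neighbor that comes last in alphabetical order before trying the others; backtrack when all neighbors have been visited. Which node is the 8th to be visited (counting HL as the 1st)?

Visit HL
HL → WV
WV → NX
NX → TZ
TZ → NV
NV → IE
IE → TK
TK → RY
IE → LE
LE → TX
TX → HM
HM → CU
CU → AQ
AQ → NO

Visit order: HL, WV, NX, TZ, NV, IE, TK, RY, LE, TX, HM, CU, AQ, NO

RY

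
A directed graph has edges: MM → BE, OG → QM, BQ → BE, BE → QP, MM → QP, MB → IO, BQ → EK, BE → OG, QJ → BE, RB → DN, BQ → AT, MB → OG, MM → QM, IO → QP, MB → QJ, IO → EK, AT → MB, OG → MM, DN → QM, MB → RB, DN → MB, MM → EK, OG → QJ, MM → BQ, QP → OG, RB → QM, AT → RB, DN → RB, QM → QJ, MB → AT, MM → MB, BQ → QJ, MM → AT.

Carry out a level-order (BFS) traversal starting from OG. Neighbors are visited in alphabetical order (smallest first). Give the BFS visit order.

OG, MM, QJ, QM, AT, BE, BQ, EK, MB, QP, RB, IO, DN

Visit OG; enqueue MM, QJ, QM → queue [MM, QJ, QM]
Visit MM; enqueue AT, BE, BQ, EK, MB, QP → queue [QJ, QM, AT, BE, BQ, EK, MB, QP]
Visit QJ → queue [QM, AT, BE, BQ, EK, MB, QP]
Visit QM → queue [AT, BE, BQ, EK, MB, QP]
Visit AT; enqueue RB → queue [BE, BQ, EK, MB, QP, RB]
Visit BE → queue [BQ, EK, MB, QP, RB]
Visit BQ → queue [EK, MB, QP, RB]
Visit EK → queue [MB, QP, RB]
Visit MB; enqueue IO → queue [QP, RB, IO]
Visit QP → queue [RB, IO]
Visit RB; enqueue DN → queue [IO, DN]
Visit IO → queue [DN]
Visit DN → queue []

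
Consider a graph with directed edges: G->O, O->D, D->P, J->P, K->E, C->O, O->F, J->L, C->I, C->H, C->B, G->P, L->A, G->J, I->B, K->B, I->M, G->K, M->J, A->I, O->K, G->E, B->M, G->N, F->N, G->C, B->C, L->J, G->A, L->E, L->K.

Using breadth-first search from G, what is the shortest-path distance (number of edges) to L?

2

Level 0: G
Level 1: A, C, E, J, K, N, O, P
Level 2: B, D, F, H, I, L
Level 3: M
L first appears at level 2.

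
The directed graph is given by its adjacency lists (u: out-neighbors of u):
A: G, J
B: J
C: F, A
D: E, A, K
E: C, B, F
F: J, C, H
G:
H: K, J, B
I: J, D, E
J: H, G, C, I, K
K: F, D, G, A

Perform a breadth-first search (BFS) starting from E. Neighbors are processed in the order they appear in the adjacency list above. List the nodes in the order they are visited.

Visit E; enqueue C, B, F → queue [C, B, F]
Visit C; enqueue A → queue [B, F, A]
Visit B; enqueue J → queue [F, A, J]
Visit F; enqueue H → queue [A, J, H]
Visit A; enqueue G → queue [J, H, G]
Visit J; enqueue I, K → queue [H, G, I, K]
Visit H → queue [G, I, K]
Visit G → queue [I, K]
Visit I; enqueue D → queue [K, D]
Visit K → queue [D]
Visit D → queue []

E → C → B → F → A → J → H → G → I → K → D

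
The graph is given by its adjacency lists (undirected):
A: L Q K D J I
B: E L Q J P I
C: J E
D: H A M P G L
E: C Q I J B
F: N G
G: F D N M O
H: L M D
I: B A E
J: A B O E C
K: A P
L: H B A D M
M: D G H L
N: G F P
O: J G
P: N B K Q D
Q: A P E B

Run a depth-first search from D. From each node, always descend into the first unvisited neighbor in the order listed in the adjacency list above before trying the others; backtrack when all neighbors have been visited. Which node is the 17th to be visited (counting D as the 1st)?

I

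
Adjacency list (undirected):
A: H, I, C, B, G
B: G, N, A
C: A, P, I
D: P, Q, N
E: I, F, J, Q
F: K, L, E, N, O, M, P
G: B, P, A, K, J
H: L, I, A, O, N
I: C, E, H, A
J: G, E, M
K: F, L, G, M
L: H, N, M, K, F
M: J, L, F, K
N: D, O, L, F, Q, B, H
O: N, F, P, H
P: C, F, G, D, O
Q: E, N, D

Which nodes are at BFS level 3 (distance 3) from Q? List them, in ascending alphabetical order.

A, C, G, K, M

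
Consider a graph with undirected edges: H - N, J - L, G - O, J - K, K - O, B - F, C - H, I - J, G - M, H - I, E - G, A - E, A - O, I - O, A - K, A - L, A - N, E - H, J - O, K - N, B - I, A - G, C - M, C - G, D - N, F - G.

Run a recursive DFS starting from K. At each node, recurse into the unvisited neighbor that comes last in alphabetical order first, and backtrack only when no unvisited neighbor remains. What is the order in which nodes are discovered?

K, O, J, L, A, N, H, I, B, F, G, M, C, E, D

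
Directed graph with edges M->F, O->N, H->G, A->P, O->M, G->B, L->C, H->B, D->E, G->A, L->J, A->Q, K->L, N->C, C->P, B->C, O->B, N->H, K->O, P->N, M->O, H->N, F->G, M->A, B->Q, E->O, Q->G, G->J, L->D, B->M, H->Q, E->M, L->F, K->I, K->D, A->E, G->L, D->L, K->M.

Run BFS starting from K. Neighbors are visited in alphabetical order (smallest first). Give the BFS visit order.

Visit K; enqueue D, I, L, M, O → queue [D, I, L, M, O]
Visit D; enqueue E → queue [I, L, M, O, E]
Visit I → queue [L, M, O, E]
Visit L; enqueue C, F, J → queue [M, O, E, C, F, J]
Visit M; enqueue A → queue [O, E, C, F, J, A]
Visit O; enqueue B, N → queue [E, C, F, J, A, B, N]
Visit E → queue [C, F, J, A, B, N]
Visit C; enqueue P → queue [F, J, A, B, N, P]
Visit F; enqueue G → queue [J, A, B, N, P, G]
Visit J → queue [A, B, N, P, G]
Visit A; enqueue Q → queue [B, N, P, G, Q]
Visit B → queue [N, P, G, Q]
Visit N; enqueue H → queue [P, G, Q, H]
Visit P → queue [G, Q, H]
Visit G → queue [Q, H]
Visit Q → queue [H]
Visit H → queue []

K D I L M O E C F J A B N P G Q H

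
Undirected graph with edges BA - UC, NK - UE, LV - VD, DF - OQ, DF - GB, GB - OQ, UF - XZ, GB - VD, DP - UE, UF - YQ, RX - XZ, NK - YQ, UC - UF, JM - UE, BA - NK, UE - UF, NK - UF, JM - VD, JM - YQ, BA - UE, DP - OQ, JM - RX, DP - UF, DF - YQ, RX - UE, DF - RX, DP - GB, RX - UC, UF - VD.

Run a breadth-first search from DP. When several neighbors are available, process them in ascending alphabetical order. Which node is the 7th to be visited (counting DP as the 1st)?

VD

Visit DP; enqueue GB, OQ, UE, UF → queue [GB, OQ, UE, UF]
Visit GB; enqueue DF, VD → queue [OQ, UE, UF, DF, VD]
Visit OQ → queue [UE, UF, DF, VD]
Visit UE; enqueue BA, JM, NK, RX → queue [UF, DF, VD, BA, JM, NK, RX]
Visit UF; enqueue UC, XZ, YQ → queue [DF, VD, BA, JM, NK, RX, UC, XZ, YQ]
Visit DF → queue [VD, BA, JM, NK, RX, UC, XZ, YQ]
Visit VD; enqueue LV → queue [BA, JM, NK, RX, UC, XZ, YQ, LV]
Visit BA → queue [JM, NK, RX, UC, XZ, YQ, LV]
Visit JM → queue [NK, RX, UC, XZ, YQ, LV]
Visit NK → queue [RX, UC, XZ, YQ, LV]
Visit RX → queue [UC, XZ, YQ, LV]
Visit UC → queue [XZ, YQ, LV]
Visit XZ → queue [YQ, LV]
Visit YQ → queue [LV]
Visit LV → queue []

Visit order: DP, GB, OQ, UE, UF, DF, VD, BA, JM, NK, RX, UC, XZ, YQ, LV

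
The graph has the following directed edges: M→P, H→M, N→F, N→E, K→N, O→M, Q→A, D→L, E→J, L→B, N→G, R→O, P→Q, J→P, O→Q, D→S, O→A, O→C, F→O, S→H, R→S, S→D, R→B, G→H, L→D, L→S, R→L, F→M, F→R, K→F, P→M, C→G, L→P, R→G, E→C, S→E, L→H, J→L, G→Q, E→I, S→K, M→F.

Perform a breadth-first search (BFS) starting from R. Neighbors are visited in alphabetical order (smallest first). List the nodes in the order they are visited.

R -> B -> G -> L -> O -> S -> H -> Q -> D -> P -> A -> C -> M -> E -> K -> F -> I -> J -> N

Visit R; enqueue B, G, L, O, S → queue [B, G, L, O, S]
Visit B → queue [G, L, O, S]
Visit G; enqueue H, Q → queue [L, O, S, H, Q]
Visit L; enqueue D, P → queue [O, S, H, Q, D, P]
Visit O; enqueue A, C, M → queue [S, H, Q, D, P, A, C, M]
Visit S; enqueue E, K → queue [H, Q, D, P, A, C, M, E, K]
Visit H → queue [Q, D, P, A, C, M, E, K]
Visit Q → queue [D, P, A, C, M, E, K]
Visit D → queue [P, A, C, M, E, K]
Visit P → queue [A, C, M, E, K]
Visit A → queue [C, M, E, K]
Visit C → queue [M, E, K]
Visit M; enqueue F → queue [E, K, F]
Visit E; enqueue I, J → queue [K, F, I, J]
Visit K; enqueue N → queue [F, I, J, N]
Visit F → queue [I, J, N]
Visit I → queue [J, N]
Visit J → queue [N]
Visit N → queue []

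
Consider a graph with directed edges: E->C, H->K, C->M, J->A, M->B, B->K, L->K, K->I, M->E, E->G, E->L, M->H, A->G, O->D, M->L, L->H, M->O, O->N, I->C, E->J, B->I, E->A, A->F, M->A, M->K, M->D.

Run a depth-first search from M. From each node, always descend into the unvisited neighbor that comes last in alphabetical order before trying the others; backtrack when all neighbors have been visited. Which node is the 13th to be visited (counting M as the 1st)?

G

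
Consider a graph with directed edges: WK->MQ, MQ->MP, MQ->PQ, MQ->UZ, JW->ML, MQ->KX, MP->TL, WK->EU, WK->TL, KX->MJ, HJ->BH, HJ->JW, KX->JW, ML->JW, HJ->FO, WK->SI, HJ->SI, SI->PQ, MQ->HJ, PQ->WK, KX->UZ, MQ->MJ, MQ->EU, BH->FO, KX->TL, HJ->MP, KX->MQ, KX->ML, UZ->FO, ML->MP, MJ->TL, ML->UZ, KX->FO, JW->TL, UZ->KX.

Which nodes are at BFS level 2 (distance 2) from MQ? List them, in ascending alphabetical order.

Level 0: MQ
Level 1: EU, HJ, KX, MJ, MP, PQ, UZ
Level 2: BH, FO, JW, ML, SI, TL, WK

BH, FO, JW, ML, SI, TL, WK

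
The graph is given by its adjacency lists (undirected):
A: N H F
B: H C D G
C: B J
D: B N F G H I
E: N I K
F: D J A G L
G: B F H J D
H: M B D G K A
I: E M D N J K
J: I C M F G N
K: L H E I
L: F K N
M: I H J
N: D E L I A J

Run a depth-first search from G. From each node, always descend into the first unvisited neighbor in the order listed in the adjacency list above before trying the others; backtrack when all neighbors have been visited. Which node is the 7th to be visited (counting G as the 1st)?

N

Visit G
G → B
B → H
H → M
M → I
I → E
E → N
N → D
D → F
F → J
J → C
F → A
F → L
L → K

Visit order: G, B, H, M, I, E, N, D, F, J, C, A, L, K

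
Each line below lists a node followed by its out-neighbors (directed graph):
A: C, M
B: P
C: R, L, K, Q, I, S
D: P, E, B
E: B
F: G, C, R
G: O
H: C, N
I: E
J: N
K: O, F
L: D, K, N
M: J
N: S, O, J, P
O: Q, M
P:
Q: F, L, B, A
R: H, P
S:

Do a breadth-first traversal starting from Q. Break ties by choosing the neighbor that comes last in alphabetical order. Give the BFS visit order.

Visit Q; enqueue L, F, B, A → queue [L, F, B, A]
Visit L; enqueue N, K, D → queue [F, B, A, N, K, D]
Visit F; enqueue R, G, C → queue [B, A, N, K, D, R, G, C]
Visit B; enqueue P → queue [A, N, K, D, R, G, C, P]
Visit A; enqueue M → queue [N, K, D, R, G, C, P, M]
Visit N; enqueue S, O, J → queue [K, D, R, G, C, P, M, S, O, J]
Visit K → queue [D, R, G, C, P, M, S, O, J]
Visit D; enqueue E → queue [R, G, C, P, M, S, O, J, E]
Visit R; enqueue H → queue [G, C, P, M, S, O, J, E, H]
Visit G → queue [C, P, M, S, O, J, E, H]
Visit C; enqueue I → queue [P, M, S, O, J, E, H, I]
Visit P → queue [M, S, O, J, E, H, I]
Visit M → queue [S, O, J, E, H, I]
Visit S → queue [O, J, E, H, I]
Visit O → queue [J, E, H, I]
Visit J → queue [E, H, I]
Visit E → queue [H, I]
Visit H → queue [I]
Visit I → queue []

Q -> L -> F -> B -> A -> N -> K -> D -> R -> G -> C -> P -> M -> S -> O -> J -> E -> H -> I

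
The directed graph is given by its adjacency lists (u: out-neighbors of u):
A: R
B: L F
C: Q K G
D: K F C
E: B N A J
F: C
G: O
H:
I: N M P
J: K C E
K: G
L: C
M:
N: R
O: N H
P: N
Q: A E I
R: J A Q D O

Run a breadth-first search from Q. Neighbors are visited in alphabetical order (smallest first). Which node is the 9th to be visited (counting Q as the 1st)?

M

Visit Q; enqueue A, E, I → queue [A, E, I]
Visit A; enqueue R → queue [E, I, R]
Visit E; enqueue B, J, N → queue [I, R, B, J, N]
Visit I; enqueue M, P → queue [R, B, J, N, M, P]
Visit R; enqueue D, O → queue [B, J, N, M, P, D, O]
Visit B; enqueue F, L → queue [J, N, M, P, D, O, F, L]
Visit J; enqueue C, K → queue [N, M, P, D, O, F, L, C, K]
Visit N → queue [M, P, D, O, F, L, C, K]
Visit M → queue [P, D, O, F, L, C, K]
Visit P → queue [D, O, F, L, C, K]
Visit D → queue [O, F, L, C, K]
Visit O; enqueue H → queue [F, L, C, K, H]
Visit F → queue [L, C, K, H]
Visit L → queue [C, K, H]
Visit C; enqueue G → queue [K, H, G]
Visit K → queue [H, G]
Visit H → queue [G]
Visit G → queue []

Visit order: Q, A, E, I, R, B, J, N, M, P, D, O, F, L, C, K, H, G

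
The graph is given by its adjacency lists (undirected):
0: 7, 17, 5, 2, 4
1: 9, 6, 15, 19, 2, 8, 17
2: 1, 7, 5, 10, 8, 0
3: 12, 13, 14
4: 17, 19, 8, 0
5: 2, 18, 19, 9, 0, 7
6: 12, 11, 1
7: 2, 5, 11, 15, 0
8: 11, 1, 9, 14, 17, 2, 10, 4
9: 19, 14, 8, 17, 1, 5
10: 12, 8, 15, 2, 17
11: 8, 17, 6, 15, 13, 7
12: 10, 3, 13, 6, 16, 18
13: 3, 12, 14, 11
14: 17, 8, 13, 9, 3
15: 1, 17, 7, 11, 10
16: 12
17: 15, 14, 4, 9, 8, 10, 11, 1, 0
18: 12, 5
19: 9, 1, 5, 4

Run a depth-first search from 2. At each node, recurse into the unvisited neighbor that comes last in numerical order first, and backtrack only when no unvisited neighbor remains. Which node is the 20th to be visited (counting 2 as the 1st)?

Visit 2
2 → 10
10 → 17
17 → 15
15 → 11
11 → 13
13 → 14
14 → 9
9 → 19
19 → 5
5 → 18
18 → 12
12 → 16
12 → 6
6 → 1
1 → 8
8 → 4
4 → 0
0 → 7
12 → 3

Visit order: 2, 10, 17, 15, 11, 13, 14, 9, 19, 5, 18, 12, 16, 6, 1, 8, 4, 0, 7, 3

3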